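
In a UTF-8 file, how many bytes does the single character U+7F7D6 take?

U+7F7D6 = 0x7F7D6. UTF-8 uses 1 byte below 0x80, 2 below 0x800, 3 below 0x10000, 4 up to 0x10FFFF. 0x7F7D6 is in U+10000–U+10FFFF → 4 bytes.

4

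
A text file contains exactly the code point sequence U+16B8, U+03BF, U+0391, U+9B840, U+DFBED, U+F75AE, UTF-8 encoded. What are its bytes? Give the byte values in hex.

U+16B8: 3-byte form → E1 9A B8.
U+03BF: 2-byte form → CE BF.
U+0391: 2-byte form → CE 91.
U+9B840: 4-byte form → F2 9B A1 80.
U+DFBED: 4-byte form → F3 9F AF AD.
U+F75AE: 4-byte form → F3 B7 96 AE.
Concatenated (19 bytes): E1 9A B8 CE BF CE 91 F2 9B A1 80 F3 9F AF AD F3 B7 96 AE.

E1 9A B8 CE BF CE 91 F2 9B A1 80 F3 9F AF AD F3 B7 96 AE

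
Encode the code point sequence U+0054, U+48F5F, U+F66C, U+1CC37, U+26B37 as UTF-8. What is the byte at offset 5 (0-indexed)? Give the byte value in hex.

0xEF

U+0054 → 1-byte form 54 at offsets 0–0.
U+48F5F → 4-byte form F1 88 BD 9F at offsets 1–4.
U+F66C → 3-byte form EF 99 AC at offsets 5–7.
Offset 5 falls in char 3's range; it's byte 1 of EF 99 AC = 0xEF.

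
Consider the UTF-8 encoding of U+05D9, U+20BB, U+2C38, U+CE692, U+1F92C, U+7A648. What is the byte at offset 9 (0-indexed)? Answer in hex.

U+05D9 → 2-byte form D7 99 at offsets 0–1.
U+20BB → 3-byte form E2 82 BB at offsets 2–4.
U+2C38 → 3-byte form E2 B0 B8 at offsets 5–7.
U+CE692 → 4-byte form F3 8E 9A 92 at offsets 8–11.
Offset 9 falls in char 4's range; it's byte 2 of F3 8E 9A 92 = 0x8E.

0x8E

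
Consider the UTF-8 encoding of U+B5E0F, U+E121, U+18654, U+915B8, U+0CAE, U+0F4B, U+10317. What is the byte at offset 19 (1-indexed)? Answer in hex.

0xE0

1-indexed offset 19 is 0-indexed offset 18.
U+B5E0F → 4-byte form F2 B5 B8 8F at offsets 0–3.
U+E121 → 3-byte form EE 84 A1 at offsets 4–6.
U+18654 → 4-byte form F0 98 99 94 at offsets 7–10.
U+915B8 → 4-byte form F2 91 96 B8 at offsets 11–14.
U+0CAE → 3-byte form E0 B2 AE at offsets 15–17.
U+0F4B → 3-byte form E0 BD 8B at offsets 18–20.
Offset 18 falls in char 6's range; it's byte 1 of E0 BD 8B = 0xE0.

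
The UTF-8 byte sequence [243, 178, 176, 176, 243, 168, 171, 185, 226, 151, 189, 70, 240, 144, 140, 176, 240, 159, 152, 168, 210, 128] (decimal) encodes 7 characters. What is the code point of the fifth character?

U+10330

Offset 0: leading byte 0xF3 = 11110011 → 4-byte char #1 = F3 B2 B0 B0.
Offset 4: leading byte 0xF3 = 11110011 → 4-byte char #2 = F3 A8 AB B9.
Offset 8: leading byte 0xE2 = 11100010 → 3-byte char #3 = E2 97 BD.
Offset 11: leading byte 0x46 = 01000110 → 1-byte char #4 = 46.
Offset 12: leading byte 0xF0 = 11110000 → 4-byte char #5 = F0 90 8C B0.
Leading byte 0xF0 = 11110000 matches 11110xxx → 4-byte sequence.
Byte 1: 0xF0 = 11110000, payload 000 (3 bits).
Byte 2: 0x90 = 10010000 (10xxxxxx ✓), payload 010000.
Byte 3: 0x8C = 10001100 (10xxxxxx ✓), payload 001100.
Byte 4: 0xB0 = 10110000 (10xxxxxx ✓), payload 110000.
Concatenate: 000010000001100110000 = 0x10330 (21 bits → U+10330).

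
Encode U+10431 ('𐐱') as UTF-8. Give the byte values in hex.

U+10431 = 0x10431 = 66609 decimal. In range U+10000–U+10FFFF → 4-byte form: 11110xxx 10xxxxxx 10xxxxxx 10xxxxxx.
Binary (21 bits): 000010000010000110001.
Split 3+6+6+6: 000 | 010000 | 010000 | 110001.
Byte 1: 11110000 = 0xF0.
Byte 2: 10010000 = 0x90.
Byte 3: 10010000 = 0x90.
Byte 4: 10110001 = 0xB1.

F0 90 90 B1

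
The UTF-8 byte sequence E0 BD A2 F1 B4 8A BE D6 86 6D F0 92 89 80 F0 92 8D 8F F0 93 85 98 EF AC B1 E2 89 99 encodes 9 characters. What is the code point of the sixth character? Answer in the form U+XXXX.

U+1234F

Offset 0: leading byte 0xE0 = 11100000 → 3-byte char #1 = E0 BD A2.
Offset 3: leading byte 0xF1 = 11110001 → 4-byte char #2 = F1 B4 8A BE.
Offset 7: leading byte 0xD6 = 11010110 → 2-byte char #3 = D6 86.
Offset 9: leading byte 0x6D = 01101101 → 1-byte char #4 = 6D.
Offset 10: leading byte 0xF0 = 11110000 → 4-byte char #5 = F0 92 89 80.
Offset 14: leading byte 0xF0 = 11110000 → 4-byte char #6 = F0 92 8D 8F.
Leading byte 0xF0 = 11110000 matches 11110xxx → 4-byte sequence.
Byte 1: 0xF0 = 11110000, payload 000 (3 bits).
Byte 2: 0x92 = 10010010 (10xxxxxx ✓), payload 010010.
Byte 3: 0x8D = 10001101 (10xxxxxx ✓), payload 001101.
Byte 4: 0x8F = 10001111 (10xxxxxx ✓), payload 001111.
Concatenate: 000010010001101001111 = 0x1234F (21 bits → U+1234F).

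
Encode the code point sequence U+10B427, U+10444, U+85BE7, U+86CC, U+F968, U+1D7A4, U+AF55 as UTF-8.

F4 8B 90 A7 F0 90 91 84 F2 85 AF A7 E8 9B 8C EF A5 A8 F0 9D 9E A4 EA BD 95

U+10B427: 4-byte form → F4 8B 90 A7.
U+10444: 4-byte form → F0 90 91 84.
U+85BE7: 4-byte form → F2 85 AF A7.
U+86CC: 3-byte form → E8 9B 8C.
U+F968: 3-byte form → EF A5 A8.
U+1D7A4: 4-byte form → F0 9D 9E A4.
U+AF55: 3-byte form → EA BD 95.
Concatenated (25 bytes): F4 8B 90 A7 F0 90 91 84 F2 85 AF A7 E8 9B 8C EF A5 A8 F0 9D 9E A4 EA BD 95.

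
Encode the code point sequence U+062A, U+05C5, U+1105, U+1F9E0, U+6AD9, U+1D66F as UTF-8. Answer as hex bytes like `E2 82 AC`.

D8 AA D7 85 E1 84 85 F0 9F A7 A0 E6 AB 99 F0 9D 99 AF

U+062A: 2-byte form → D8 AA.
U+05C5: 2-byte form → D7 85.
U+1105: 3-byte form → E1 84 85.
U+1F9E0: 4-byte form → F0 9F A7 A0.
U+6AD9: 3-byte form → E6 AB 99.
U+1D66F: 4-byte form → F0 9D 99 AF.
Concatenated (18 bytes): D8 AA D7 85 E1 84 85 F0 9F A7 A0 E6 AB 99 F0 9D 99 AF.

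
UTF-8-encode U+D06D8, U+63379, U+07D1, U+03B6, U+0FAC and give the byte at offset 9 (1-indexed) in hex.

1-indexed offset 9 is 0-indexed offset 8.
U+D06D8 → 4-byte form F3 90 9B 98 at offsets 0–3.
U+63379 → 4-byte form F1 A3 8D B9 at offsets 4–7.
U+07D1 → 2-byte form DF 91 at offsets 8–9.
Offset 8 falls in char 3's range; it's byte 1 of DF 91 = 0xDF.

0xDF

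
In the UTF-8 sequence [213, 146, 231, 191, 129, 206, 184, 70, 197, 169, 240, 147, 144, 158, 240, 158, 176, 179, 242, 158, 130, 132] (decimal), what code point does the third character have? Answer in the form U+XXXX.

Offset 0: leading byte 0xD5 = 11010101 → 2-byte char #1 = D5 92.
Offset 2: leading byte 0xE7 = 11100111 → 3-byte char #2 = E7 BF 81.
Offset 5: leading byte 0xCE = 11001110 → 2-byte char #3 = CE B8.
Leading byte 0xCE = 11001110 matches 110xxxxx → 2-byte sequence.
Byte 1: 0xCE = 11001110, payload 01110 (5 bits).
Byte 2: 0xB8 = 10111000 (10xxxxxx ✓), payload 111000.
Concatenate: 01110111000 = 0x3B8 (11 bits → U+03B8).

U+03B8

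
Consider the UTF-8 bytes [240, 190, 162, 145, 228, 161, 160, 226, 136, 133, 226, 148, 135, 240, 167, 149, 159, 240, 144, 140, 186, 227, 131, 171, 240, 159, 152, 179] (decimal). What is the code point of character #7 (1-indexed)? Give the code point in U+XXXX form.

Offset 0: leading byte 0xF0 = 11110000 → 4-byte char #1 = F0 BE A2 91.
Offset 4: leading byte 0xE4 = 11100100 → 3-byte char #2 = E4 A1 A0.
Offset 7: leading byte 0xE2 = 11100010 → 3-byte char #3 = E2 88 85.
Offset 10: leading byte 0xE2 = 11100010 → 3-byte char #4 = E2 94 87.
Offset 13: leading byte 0xF0 = 11110000 → 4-byte char #5 = F0 A7 95 9F.
Offset 17: leading byte 0xF0 = 11110000 → 4-byte char #6 = F0 90 8C BA.
Offset 21: leading byte 0xE3 = 11100011 → 3-byte char #7 = E3 83 AB.
Leading byte 0xE3 = 11100011 matches 1110xxxx → 3-byte sequence.
Byte 1: 0xE3 = 11100011, payload 0011 (4 bits).
Byte 2: 0x83 = 10000011 (10xxxxxx ✓), payload 000011.
Byte 3: 0xAB = 10101011 (10xxxxxx ✓), payload 101011.
Concatenate: 0011000011101011 = 0x30EB (16 bits → U+30EB).

U+30EB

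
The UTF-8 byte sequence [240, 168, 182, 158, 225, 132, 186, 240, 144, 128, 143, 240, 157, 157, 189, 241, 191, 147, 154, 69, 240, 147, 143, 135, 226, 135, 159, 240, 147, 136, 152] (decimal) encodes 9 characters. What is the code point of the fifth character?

U+7F4DA

Offset 0: leading byte 0xF0 = 11110000 → 4-byte char #1 = F0 A8 B6 9E.
Offset 4: leading byte 0xE1 = 11100001 → 3-byte char #2 = E1 84 BA.
Offset 7: leading byte 0xF0 = 11110000 → 4-byte char #3 = F0 90 80 8F.
Offset 11: leading byte 0xF0 = 11110000 → 4-byte char #4 = F0 9D 9D BD.
Offset 15: leading byte 0xF1 = 11110001 → 4-byte char #5 = F1 BF 93 9A.
Leading byte 0xF1 = 11110001 matches 11110xxx → 4-byte sequence.
Byte 1: 0xF1 = 11110001, payload 001 (3 bits).
Byte 2: 0xBF = 10111111 (10xxxxxx ✓), payload 111111.
Byte 3: 0x93 = 10010011 (10xxxxxx ✓), payload 010011.
Byte 4: 0x9A = 10011010 (10xxxxxx ✓), payload 011010.
Concatenate: 001111111010011011010 = 0x7F4DA (21 bits → U+7F4DA).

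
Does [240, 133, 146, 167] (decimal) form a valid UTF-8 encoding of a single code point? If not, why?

Leading byte 0xF0 = 11110000 → 4-byte form.
Continuation bytes all match 10xxxxxx. Payload decodes to 0x54A7.
But 0x54A7 < 0x10000, the minimum for a 4-byte sequence — this is an overlong encoding.

invalid (overlong encoding)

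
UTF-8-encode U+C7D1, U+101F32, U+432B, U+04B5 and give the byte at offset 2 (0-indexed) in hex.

U+C7D1 → 3-byte form EC 9F 91 at offsets 0–2.
Offset 2 falls in char 1's range; it's byte 3 of EC 9F 91 = 0x91.

0x91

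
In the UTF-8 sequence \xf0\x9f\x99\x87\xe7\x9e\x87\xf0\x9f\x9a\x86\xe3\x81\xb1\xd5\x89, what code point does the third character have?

Offset 0: leading byte 0xF0 = 11110000 → 4-byte char #1 = F0 9F 99 87.
Offset 4: leading byte 0xE7 = 11100111 → 3-byte char #2 = E7 9E 87.
Offset 7: leading byte 0xF0 = 11110000 → 4-byte char #3 = F0 9F 9A 86.
Leading byte 0xF0 = 11110000 matches 11110xxx → 4-byte sequence.
Byte 1: 0xF0 = 11110000, payload 000 (3 bits).
Byte 2: 0x9F = 10011111 (10xxxxxx ✓), payload 011111.
Byte 3: 0x9A = 10011010 (10xxxxxx ✓), payload 011010.
Byte 4: 0x86 = 10000110 (10xxxxxx ✓), payload 000110.
Concatenate: 000011111011010000110 = 0x1F686 (21 bits → U+1F686).

U+1F686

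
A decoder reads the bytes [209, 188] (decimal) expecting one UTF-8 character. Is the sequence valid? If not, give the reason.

Leading byte 0xD1 = 11010001 → 2-byte form.
Continuation bytes 0xBC=10111100 all match 10xxxxxx.
Decoded value 0x47C is ≥ 0x80 (shortest form) and not a surrogate.

valid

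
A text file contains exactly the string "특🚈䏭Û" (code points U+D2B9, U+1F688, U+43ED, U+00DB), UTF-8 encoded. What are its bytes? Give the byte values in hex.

U+D2B9: 3-byte form → ED 8A B9.
U+1F688: 4-byte form → F0 9F 9A 88.
U+43ED: 3-byte form → E4 8F AD.
U+00DB: 2-byte form → C3 9B.
Concatenated (12 bytes): ED 8A B9 F0 9F 9A 88 E4 8F AD C3 9B.

ED 8A B9 F0 9F 9A 88 E4 8F AD C3 9B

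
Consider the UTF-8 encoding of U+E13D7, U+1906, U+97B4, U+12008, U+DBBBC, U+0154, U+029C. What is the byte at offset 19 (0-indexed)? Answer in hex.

0x94

U+E13D7 → 4-byte form F3 A1 8F 97 at offsets 0–3.
U+1906 → 3-byte form E1 A4 86 at offsets 4–6.
U+97B4 → 3-byte form E9 9E B4 at offsets 7–9.
U+12008 → 4-byte form F0 92 80 88 at offsets 10–13.
U+DBBBC → 4-byte form F3 9B AE BC at offsets 14–17.
U+0154 → 2-byte form C5 94 at offsets 18–19.
Offset 19 falls in char 6's range; it's byte 2 of C5 94 = 0x94.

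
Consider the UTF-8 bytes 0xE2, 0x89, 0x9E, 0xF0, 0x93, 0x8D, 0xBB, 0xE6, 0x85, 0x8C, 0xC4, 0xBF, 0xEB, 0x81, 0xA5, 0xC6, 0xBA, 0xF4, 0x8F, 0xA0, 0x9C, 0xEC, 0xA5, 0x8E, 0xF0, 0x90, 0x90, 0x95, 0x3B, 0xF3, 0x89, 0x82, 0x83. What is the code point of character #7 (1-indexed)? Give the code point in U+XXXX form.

Offset 0: leading byte 0xE2 = 11100010 → 3-byte char #1 = E2 89 9E.
Offset 3: leading byte 0xF0 = 11110000 → 4-byte char #2 = F0 93 8D BB.
Offset 7: leading byte 0xE6 = 11100110 → 3-byte char #3 = E6 85 8C.
Offset 10: leading byte 0xC4 = 11000100 → 2-byte char #4 = C4 BF.
Offset 12: leading byte 0xEB = 11101011 → 3-byte char #5 = EB 81 A5.
Offset 15: leading byte 0xC6 = 11000110 → 2-byte char #6 = C6 BA.
Offset 17: leading byte 0xF4 = 11110100 → 4-byte char #7 = F4 8F A0 9C.
Leading byte 0xF4 = 11110100 matches 11110xxx → 4-byte sequence.
Byte 1: 0xF4 = 11110100, payload 100 (3 bits).
Byte 2: 0x8F = 10001111 (10xxxxxx ✓), payload 001111.
Byte 3: 0xA0 = 10100000 (10xxxxxx ✓), payload 100000.
Byte 4: 0x9C = 10011100 (10xxxxxx ✓), payload 011100.
Concatenate: 100001111100000011100 = 0x10F81C (21 bits → U+10F81C).

U+10F81C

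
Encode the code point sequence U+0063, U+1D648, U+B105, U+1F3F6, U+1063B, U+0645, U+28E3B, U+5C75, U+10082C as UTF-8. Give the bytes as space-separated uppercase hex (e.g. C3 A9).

63 F0 9D 99 88 EB 84 85 F0 9F 8F B6 F0 90 98 BB D9 85 F0 A8 B8 BB E5 B1 B5 F4 80 A0 AC

U+0063: 1-byte form → 63.
U+1D648: 4-byte form → F0 9D 99 88.
U+B105: 3-byte form → EB 84 85.
U+1F3F6: 4-byte form → F0 9F 8F B6.
U+1063B: 4-byte form → F0 90 98 BB.
U+0645: 2-byte form → D9 85.
U+28E3B: 4-byte form → F0 A8 B8 BB.
U+5C75: 3-byte form → E5 B1 B5.
U+10082C: 4-byte form → F4 80 A0 AC.
Concatenated (29 bytes): 63 F0 9D 99 88 EB 84 85 F0 9F 8F B6 F0 90 98 BB D9 85 F0 A8 B8 BB E5 B1 B5 F4 80 A0 AC.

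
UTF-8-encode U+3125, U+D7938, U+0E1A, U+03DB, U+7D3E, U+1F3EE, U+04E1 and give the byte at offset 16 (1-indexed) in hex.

1-indexed offset 16 is 0-indexed offset 15.
U+3125 → 3-byte form E3 84 A5 at offsets 0–2.
U+D7938 → 4-byte form F3 97 A4 B8 at offsets 3–6.
U+0E1A → 3-byte form E0 B8 9A at offsets 7–9.
U+03DB → 2-byte form CF 9B at offsets 10–11.
U+7D3E → 3-byte form E7 B4 BE at offsets 12–14.
U+1F3EE → 4-byte form F0 9F 8F AE at offsets 15–18.
Offset 15 falls in char 6's range; it's byte 1 of F0 9F 8F AE = 0xF0.

0xF0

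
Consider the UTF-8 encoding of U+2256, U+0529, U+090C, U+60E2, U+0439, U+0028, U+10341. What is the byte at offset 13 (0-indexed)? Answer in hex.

U+2256 → 3-byte form E2 89 96 at offsets 0–2.
U+0529 → 2-byte form D4 A9 at offsets 3–4.
U+090C → 3-byte form E0 A4 8C at offsets 5–7.
U+60E2 → 3-byte form E6 83 A2 at offsets 8–10.
U+0439 → 2-byte form D0 B9 at offsets 11–12.
U+0028 → 1-byte form 28 at offsets 13–13.
Offset 13 falls in char 6's range; it's byte 1 of 28 = 0x28.

0x28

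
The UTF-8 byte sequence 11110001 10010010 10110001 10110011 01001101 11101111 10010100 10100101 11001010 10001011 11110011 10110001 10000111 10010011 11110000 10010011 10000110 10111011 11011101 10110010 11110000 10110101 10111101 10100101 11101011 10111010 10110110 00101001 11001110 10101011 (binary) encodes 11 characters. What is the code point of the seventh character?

Offset 0: leading byte 0xF1 = 11110001 → 4-byte char #1 = F1 92 B1 B3.
Offset 4: leading byte 0x4D = 01001101 → 1-byte char #2 = 4D.
Offset 5: leading byte 0xEF = 11101111 → 3-byte char #3 = EF 94 A5.
Offset 8: leading byte 0xCA = 11001010 → 2-byte char #4 = CA 8B.
Offset 10: leading byte 0xF3 = 11110011 → 4-byte char #5 = F3 B1 87 93.
Offset 14: leading byte 0xF0 = 11110000 → 4-byte char #6 = F0 93 86 BB.
Offset 18: leading byte 0xDD = 11011101 → 2-byte char #7 = DD B2.
Leading byte 0xDD = 11011101 matches 110xxxxx → 2-byte sequence.
Byte 1: 0xDD = 11011101, payload 11101 (5 bits).
Byte 2: 0xB2 = 10110010 (10xxxxxx ✓), payload 110010.
Concatenate: 11101110010 = 0x772 (11 bits → U+0772).

U+0772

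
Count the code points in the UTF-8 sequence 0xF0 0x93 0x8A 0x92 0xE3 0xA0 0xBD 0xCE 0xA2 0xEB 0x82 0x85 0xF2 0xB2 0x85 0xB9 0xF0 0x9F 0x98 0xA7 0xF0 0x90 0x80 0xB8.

Byte at offset 0: 0xF0 = 11110000 → 4-byte char (#1). Advance 4.
Byte at offset 4: 0xE3 = 11100011 → 3-byte char (#2). Advance 3.
Byte at offset 7: 0xCE = 11001110 → 2-byte char (#3). Advance 2.
Byte at offset 9: 0xEB = 11101011 → 3-byte char (#4). Advance 3.
Byte at offset 12: 0xF2 = 11110010 → 4-byte char (#5). Advance 4.
Byte at offset 16: 0xF0 = 11110000 → 4-byte char (#6). Advance 4.
Byte at offset 20: 0xF0 = 11110000 → 4-byte char (#7). Advance 4.
Reached end at offset 24 after 7 code points.

7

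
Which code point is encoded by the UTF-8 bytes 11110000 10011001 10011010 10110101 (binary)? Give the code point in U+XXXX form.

Leading byte 0xF0 = 11110000 matches 11110xxx → 4-byte sequence.
Byte 1: 0xF0 = 11110000, payload 000 (3 bits).
Byte 2: 0x99 = 10011001 (10xxxxxx ✓), payload 011001.
Byte 3: 0x9A = 10011010 (10xxxxxx ✓), payload 011010.
Byte 4: 0xB5 = 10110101 (10xxxxxx ✓), payload 110101.
Concatenate: 000011001011010110101 = 0x196B5 (21 bits → U+196B5).

U+196B5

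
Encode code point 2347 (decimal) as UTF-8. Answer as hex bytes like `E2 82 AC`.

U+092B = 0x92B = 2347 decimal. In range U+0800–U+FFFF → 3-byte form: 1110xxxx 10xxxxxx 10xxxxxx.
Binary (16 bits): 0000100100101011.
Split 4+6+6: 0000 | 100100 | 101011.
Byte 1: 11100000 = 0xE0.
Byte 2: 10100100 = 0xA4.
Byte 3: 10101011 = 0xAB.

E0 A4 AB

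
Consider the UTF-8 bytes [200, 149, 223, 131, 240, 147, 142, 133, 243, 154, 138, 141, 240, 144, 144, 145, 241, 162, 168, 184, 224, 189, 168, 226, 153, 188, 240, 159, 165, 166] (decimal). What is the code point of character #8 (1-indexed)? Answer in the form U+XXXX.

Offset 0: leading byte 0xC8 = 11001000 → 2-byte char #1 = C8 95.
Offset 2: leading byte 0xDF = 11011111 → 2-byte char #2 = DF 83.
Offset 4: leading byte 0xF0 = 11110000 → 4-byte char #3 = F0 93 8E 85.
Offset 8: leading byte 0xF3 = 11110011 → 4-byte char #4 = F3 9A 8A 8D.
Offset 12: leading byte 0xF0 = 11110000 → 4-byte char #5 = F0 90 90 91.
Offset 16: leading byte 0xF1 = 11110001 → 4-byte char #6 = F1 A2 A8 B8.
Offset 20: leading byte 0xE0 = 11100000 → 3-byte char #7 = E0 BD A8.
Offset 23: leading byte 0xE2 = 11100010 → 3-byte char #8 = E2 99 BC.
Leading byte 0xE2 = 11100010 matches 1110xxxx → 3-byte sequence.
Byte 1: 0xE2 = 11100010, payload 0010 (4 bits).
Byte 2: 0x99 = 10011001 (10xxxxxx ✓), payload 011001.
Byte 3: 0xBC = 10111100 (10xxxxxx ✓), payload 111100.
Concatenate: 0010011001111100 = 0x267C (16 bits → U+267C).

U+267C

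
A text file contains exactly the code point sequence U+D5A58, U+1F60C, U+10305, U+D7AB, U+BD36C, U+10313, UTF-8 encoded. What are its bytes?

U+D5A58: 4-byte form → F3 95 A9 98.
U+1F60C: 4-byte form → F0 9F 98 8C.
U+10305: 4-byte form → F0 90 8C 85.
U+D7AB: 3-byte form → ED 9E AB.
U+BD36C: 4-byte form → F2 BD 8D AC.
U+10313: 4-byte form → F0 90 8C 93.
Concatenated (23 bytes): F3 95 A9 98 F0 9F 98 8C F0 90 8C 85 ED 9E AB F2 BD 8D AC F0 90 8C 93.

F3 95 A9 98 F0 9F 98 8C F0 90 8C 85 ED 9E AB F2 BD 8D AC F0 90 8C 93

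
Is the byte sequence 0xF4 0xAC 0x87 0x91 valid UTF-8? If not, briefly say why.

invalid (encodes a value above U+10FFFF)

Leading byte 0xF4 = 11110100 → 4-byte form.
Payload = 0x12C1D1, which exceeds U+10FFFF, the maximum Unicode code point. (Leading bytes F5–FF, or F4 followed by ≥ 0x90, are invalid.)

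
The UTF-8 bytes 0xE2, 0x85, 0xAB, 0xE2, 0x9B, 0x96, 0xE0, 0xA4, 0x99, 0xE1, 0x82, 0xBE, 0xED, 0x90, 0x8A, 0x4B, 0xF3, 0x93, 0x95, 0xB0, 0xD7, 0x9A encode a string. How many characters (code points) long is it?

8

Byte at offset 0: 0xE2 = 11100010 → 3-byte char (#1). Advance 3.
Byte at offset 3: 0xE2 = 11100010 → 3-byte char (#2). Advance 3.
Byte at offset 6: 0xE0 = 11100000 → 3-byte char (#3). Advance 3.
Byte at offset 9: 0xE1 = 11100001 → 3-byte char (#4). Advance 3.
Byte at offset 12: 0xED = 11101101 → 3-byte char (#5). Advance 3.
Byte at offset 15: 0x4B = 01001011 → 1-byte char (#6). Advance 1.
Byte at offset 16: 0xF3 = 11110011 → 4-byte char (#7). Advance 4.
Byte at offset 20: 0xD7 = 11010111 → 2-byte char (#8). Advance 2.
Reached end at offset 22 after 8 code points.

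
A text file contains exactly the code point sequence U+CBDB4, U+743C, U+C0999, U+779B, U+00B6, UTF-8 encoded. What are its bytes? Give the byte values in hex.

U+CBDB4: 4-byte form → F3 8B B6 B4.
U+743C: 3-byte form → E7 90 BC.
U+C0999: 4-byte form → F3 80 A6 99.
U+779B: 3-byte form → E7 9E 9B.
U+00B6: 2-byte form → C2 B6.
Concatenated (16 bytes): F3 8B B6 B4 E7 90 BC F3 80 A6 99 E7 9E 9B C2 B6.

F3 8B B6 B4 E7 90 BC F3 80 A6 99 E7 9E 9B C2 B6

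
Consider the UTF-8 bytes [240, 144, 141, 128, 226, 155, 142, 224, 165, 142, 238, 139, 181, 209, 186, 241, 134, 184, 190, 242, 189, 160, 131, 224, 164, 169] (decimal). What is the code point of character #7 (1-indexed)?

Offset 0: leading byte 0xF0 = 11110000 → 4-byte char #1 = F0 90 8D 80.
Offset 4: leading byte 0xE2 = 11100010 → 3-byte char #2 = E2 9B 8E.
Offset 7: leading byte 0xE0 = 11100000 → 3-byte char #3 = E0 A5 8E.
Offset 10: leading byte 0xEE = 11101110 → 3-byte char #4 = EE 8B B5.
Offset 13: leading byte 0xD1 = 11010001 → 2-byte char #5 = D1 BA.
Offset 15: leading byte 0xF1 = 11110001 → 4-byte char #6 = F1 86 B8 BE.
Offset 19: leading byte 0xF2 = 11110010 → 4-byte char #7 = F2 BD A0 83.
Leading byte 0xF2 = 11110010 matches 11110xxx → 4-byte sequence.
Byte 1: 0xF2 = 11110010, payload 010 (3 bits).
Byte 2: 0xBD = 10111101 (10xxxxxx ✓), payload 111101.
Byte 3: 0xA0 = 10100000 (10xxxxxx ✓), payload 100000.
Byte 4: 0x83 = 10000011 (10xxxxxx ✓), payload 000011.
Concatenate: 010111101100000000011 = 0xBD803 (21 bits → U+BD803).

U+BD803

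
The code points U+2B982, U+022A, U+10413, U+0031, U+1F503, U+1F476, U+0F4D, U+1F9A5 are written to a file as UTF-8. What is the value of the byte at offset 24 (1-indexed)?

1-indexed offset 24 is 0-indexed offset 23.
U+2B982 → 4-byte form F0 AB A6 82 at offsets 0–3.
U+022A → 2-byte form C8 AA at offsets 4–5.
U+10413 → 4-byte form F0 90 90 93 at offsets 6–9.
U+0031 → 1-byte form 31 at offsets 10–10.
U+1F503 → 4-byte form F0 9F 94 83 at offsets 11–14.
U+1F476 → 4-byte form F0 9F 91 B6 at offsets 15–18.
U+0F4D → 3-byte form E0 BD 8D at offsets 19–21.
U+1F9A5 → 4-byte form F0 9F A6 A5 at offsets 22–25.
Offset 23 falls in char 8's range; it's byte 2 of F0 9F A6 A5 = 0x9F.

0x9F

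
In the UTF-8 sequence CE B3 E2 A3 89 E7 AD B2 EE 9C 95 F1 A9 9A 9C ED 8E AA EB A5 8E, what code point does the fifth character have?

Offset 0: leading byte 0xCE = 11001110 → 2-byte char #1 = CE B3.
Offset 2: leading byte 0xE2 = 11100010 → 3-byte char #2 = E2 A3 89.
Offset 5: leading byte 0xE7 = 11100111 → 3-byte char #3 = E7 AD B2.
Offset 8: leading byte 0xEE = 11101110 → 3-byte char #4 = EE 9C 95.
Offset 11: leading byte 0xF1 = 11110001 → 4-byte char #5 = F1 A9 9A 9C.
Leading byte 0xF1 = 11110001 matches 11110xxx → 4-byte sequence.
Byte 1: 0xF1 = 11110001, payload 001 (3 bits).
Byte 2: 0xA9 = 10101001 (10xxxxxx ✓), payload 101001.
Byte 3: 0x9A = 10011010 (10xxxxxx ✓), payload 011010.
Byte 4: 0x9C = 10011100 (10xxxxxx ✓), payload 011100.
Concatenate: 001101001011010011100 = 0x6969C (21 bits → U+6969C).

U+6969C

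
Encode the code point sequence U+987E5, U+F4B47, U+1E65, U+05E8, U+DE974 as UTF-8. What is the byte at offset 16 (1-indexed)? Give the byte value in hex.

0xA5

1-indexed offset 16 is 0-indexed offset 15.
U+987E5 → 4-byte form F2 98 9F A5 at offsets 0–3.
U+F4B47 → 4-byte form F3 B4 AD 87 at offsets 4–7.
U+1E65 → 3-byte form E1 B9 A5 at offsets 8–10.
U+05E8 → 2-byte form D7 A8 at offsets 11–12.
U+DE974 → 4-byte form F3 9E A5 B4 at offsets 13–16.
Offset 15 falls in char 5's range; it's byte 3 of F3 9E A5 B4 = 0xA5.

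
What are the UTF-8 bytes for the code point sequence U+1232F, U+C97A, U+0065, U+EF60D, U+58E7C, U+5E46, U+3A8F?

F0 92 8C AF EC A5 BA 65 F3 AF 98 8D F1 98 B9 BC E5 B9 86 E3 AA 8F

U+1232F: 4-byte form → F0 92 8C AF.
U+C97A: 3-byte form → EC A5 BA.
U+0065: 1-byte form → 65.
U+EF60D: 4-byte form → F3 AF 98 8D.
U+58E7C: 4-byte form → F1 98 B9 BC.
U+5E46: 3-byte form → E5 B9 86.
U+3A8F: 3-byte form → E3 AA 8F.
Concatenated (22 bytes): F0 92 8C AF EC A5 BA 65 F3 AF 98 8D F1 98 B9 BC E5 B9 86 E3 AA 8F.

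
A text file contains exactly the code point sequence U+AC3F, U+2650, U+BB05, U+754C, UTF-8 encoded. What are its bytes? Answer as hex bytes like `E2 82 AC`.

U+AC3F: 3-byte form → EA B0 BF.
U+2650: 3-byte form → E2 99 90.
U+BB05: 3-byte form → EB AC 85.
U+754C: 3-byte form → E7 95 8C.
Concatenated (12 bytes): EA B0 BF E2 99 90 EB AC 85 E7 95 8C.

EA B0 BF E2 99 90 EB AC 85 E7 95 8C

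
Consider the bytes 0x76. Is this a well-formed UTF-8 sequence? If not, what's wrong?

valid

Leading byte 0x76 = 01110110 → 1-byte form.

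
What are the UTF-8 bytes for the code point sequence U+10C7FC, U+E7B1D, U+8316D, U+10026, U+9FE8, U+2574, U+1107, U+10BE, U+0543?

U+10C7FC: 4-byte form → F4 8C 9F BC.
U+E7B1D: 4-byte form → F3 A7 AC 9D.
U+8316D: 4-byte form → F2 83 85 AD.
U+10026: 4-byte form → F0 90 80 A6.
U+9FE8: 3-byte form → E9 BF A8.
U+2574: 3-byte form → E2 95 B4.
U+1107: 3-byte form → E1 84 87.
U+10BE: 3-byte form → E1 82 BE.
U+0543: 2-byte form → D5 83.
Concatenated (30 bytes): F4 8C 9F BC F3 A7 AC 9D F2 83 85 AD F0 90 80 A6 E9 BF A8 E2 95 B4 E1 84 87 E1 82 BE D5 83.

F4 8C 9F BC F3 A7 AC 9D F2 83 85 AD F0 90 80 A6 E9 BF A8 E2 95 B4 E1 84 87 E1 82 BE D5 83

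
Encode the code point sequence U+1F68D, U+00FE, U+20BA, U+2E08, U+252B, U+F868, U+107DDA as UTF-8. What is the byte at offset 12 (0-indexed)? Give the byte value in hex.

U+1F68D → 4-byte form F0 9F 9A 8D at offsets 0–3.
U+00FE → 2-byte form C3 BE at offsets 4–5.
U+20BA → 3-byte form E2 82 BA at offsets 6–8.
U+2E08 → 3-byte form E2 B8 88 at offsets 9–11.
U+252B → 3-byte form E2 94 AB at offsets 12–14.
Offset 12 falls in char 5's range; it's byte 1 of E2 94 AB = 0xE2.

0xE2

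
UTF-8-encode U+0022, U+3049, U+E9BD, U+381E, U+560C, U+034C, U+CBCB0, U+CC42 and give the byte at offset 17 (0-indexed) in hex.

0xB2

U+0022 → 1-byte form 22 at offsets 0–0.
U+3049 → 3-byte form E3 81 89 at offsets 1–3.
U+E9BD → 3-byte form EE A6 BD at offsets 4–6.
U+381E → 3-byte form E3 A0 9E at offsets 7–9.
U+560C → 3-byte form E5 98 8C at offsets 10–12.
U+034C → 2-byte form CD 8C at offsets 13–14.
U+CBCB0 → 4-byte form F3 8B B2 B0 at offsets 15–18.
Offset 17 falls in char 7's range; it's byte 3 of F3 8B B2 B0 = 0xB2.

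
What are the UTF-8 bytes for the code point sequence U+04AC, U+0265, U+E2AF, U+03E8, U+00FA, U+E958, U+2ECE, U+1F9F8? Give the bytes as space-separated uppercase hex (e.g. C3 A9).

U+04AC: 2-byte form → D2 AC.
U+0265: 2-byte form → C9 A5.
U+E2AF: 3-byte form → EE 8A AF.
U+03E8: 2-byte form → CF A8.
U+00FA: 2-byte form → C3 BA.
U+E958: 3-byte form → EE A5 98.
U+2ECE: 3-byte form → E2 BB 8E.
U+1F9F8: 4-byte form → F0 9F A7 B8.
Concatenated (21 bytes): D2 AC C9 A5 EE 8A AF CF A8 C3 BA EE A5 98 E2 BB 8E F0 9F A7 B8.

D2 AC C9 A5 EE 8A AF CF A8 C3 BA EE A5 98 E2 BB 8E F0 9F A7 B8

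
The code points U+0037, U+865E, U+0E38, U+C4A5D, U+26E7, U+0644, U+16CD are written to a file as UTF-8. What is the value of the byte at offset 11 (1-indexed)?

1-indexed offset 11 is 0-indexed offset 10.
U+0037 → 1-byte form 37 at offsets 0–0.
U+865E → 3-byte form E8 99 9E at offsets 1–3.
U+0E38 → 3-byte form E0 B8 B8 at offsets 4–6.
U+C4A5D → 4-byte form F3 84 A9 9D at offsets 7–10.
Offset 10 falls in char 4's range; it's byte 4 of F3 84 A9 9D = 0x9D.

0x9D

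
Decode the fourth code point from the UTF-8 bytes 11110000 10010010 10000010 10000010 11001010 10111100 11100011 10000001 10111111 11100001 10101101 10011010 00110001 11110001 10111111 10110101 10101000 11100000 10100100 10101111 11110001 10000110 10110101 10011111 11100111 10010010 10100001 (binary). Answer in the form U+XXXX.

U+1B5A

Offset 0: leading byte 0xF0 = 11110000 → 4-byte char #1 = F0 92 82 82.
Offset 4: leading byte 0xCA = 11001010 → 2-byte char #2 = CA BC.
Offset 6: leading byte 0xE3 = 11100011 → 3-byte char #3 = E3 81 BF.
Offset 9: leading byte 0xE1 = 11100001 → 3-byte char #4 = E1 AD 9A.
Leading byte 0xE1 = 11100001 matches 1110xxxx → 3-byte sequence.
Byte 1: 0xE1 = 11100001, payload 0001 (4 bits).
Byte 2: 0xAD = 10101101 (10xxxxxx ✓), payload 101101.
Byte 3: 0x9A = 10011010 (10xxxxxx ✓), payload 011010.
Concatenate: 0001101101011010 = 0x1B5A (16 bits → U+1B5A).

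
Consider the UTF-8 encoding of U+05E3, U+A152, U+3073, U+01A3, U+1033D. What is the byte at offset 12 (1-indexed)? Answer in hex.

1-indexed offset 12 is 0-indexed offset 11.
U+05E3 → 2-byte form D7 A3 at offsets 0–1.
U+A152 → 3-byte form EA 85 92 at offsets 2–4.
U+3073 → 3-byte form E3 81 B3 at offsets 5–7.
U+01A3 → 2-byte form C6 A3 at offsets 8–9.
U+1033D → 4-byte form F0 90 8C BD at offsets 10–13.
Offset 11 falls in char 5's range; it's byte 2 of F0 90 8C BD = 0x90.

0x90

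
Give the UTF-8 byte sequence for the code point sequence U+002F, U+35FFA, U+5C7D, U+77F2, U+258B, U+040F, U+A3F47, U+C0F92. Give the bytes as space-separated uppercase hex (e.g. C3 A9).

U+002F: 1-byte form → 2F.
U+35FFA: 4-byte form → F0 B5 BF BA.
U+5C7D: 3-byte form → E5 B1 BD.
U+77F2: 3-byte form → E7 9F B2.
U+258B: 3-byte form → E2 96 8B.
U+040F: 2-byte form → D0 8F.
U+A3F47: 4-byte form → F2 A3 BD 87.
U+C0F92: 4-byte form → F3 80 BE 92.
Concatenated (24 bytes): 2F F0 B5 BF BA E5 B1 BD E7 9F B2 E2 96 8B D0 8F F2 A3 BD 87 F3 80 BE 92.

2F F0 B5 BF BA E5 B1 BD E7 9F B2 E2 96 8B D0 8F F2 A3 BD 87 F3 80 BE 92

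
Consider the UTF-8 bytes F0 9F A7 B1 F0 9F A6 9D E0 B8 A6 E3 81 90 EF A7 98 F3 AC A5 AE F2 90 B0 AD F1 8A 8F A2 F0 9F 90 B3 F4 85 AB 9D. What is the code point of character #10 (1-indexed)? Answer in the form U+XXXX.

Offset 0: leading byte 0xF0 = 11110000 → 4-byte char #1 = F0 9F A7 B1.
Offset 4: leading byte 0xF0 = 11110000 → 4-byte char #2 = F0 9F A6 9D.
Offset 8: leading byte 0xE0 = 11100000 → 3-byte char #3 = E0 B8 A6.
Offset 11: leading byte 0xE3 = 11100011 → 3-byte char #4 = E3 81 90.
Offset 14: leading byte 0xEF = 11101111 → 3-byte char #5 = EF A7 98.
Offset 17: leading byte 0xF3 = 11110011 → 4-byte char #6 = F3 AC A5 AE.
Offset 21: leading byte 0xF2 = 11110010 → 4-byte char #7 = F2 90 B0 AD.
Offset 25: leading byte 0xF1 = 11110001 → 4-byte char #8 = F1 8A 8F A2.
Offset 29: leading byte 0xF0 = 11110000 → 4-byte char #9 = F0 9F 90 B3.
Offset 33: leading byte 0xF4 = 11110100 → 4-byte char #10 = F4 85 AB 9D.
Leading byte 0xF4 = 11110100 matches 11110xxx → 4-byte sequence.
Byte 1: 0xF4 = 11110100, payload 100 (3 bits).
Byte 2: 0x85 = 10000101 (10xxxxxx ✓), payload 000101.
Byte 3: 0xAB = 10101011 (10xxxxxx ✓), payload 101011.
Byte 4: 0x9D = 10011101 (10xxxxxx ✓), payload 011101.
Concatenate: 100000101101011011101 = 0x105ADD (21 bits → U+105ADD).

U+105ADD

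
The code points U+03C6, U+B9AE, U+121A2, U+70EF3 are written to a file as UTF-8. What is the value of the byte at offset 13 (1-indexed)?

0xB3

1-indexed offset 13 is 0-indexed offset 12.
U+03C6 → 2-byte form CF 86 at offsets 0–1.
U+B9AE → 3-byte form EB A6 AE at offsets 2–4.
U+121A2 → 4-byte form F0 92 86 A2 at offsets 5–8.
U+70EF3 → 4-byte form F1 B0 BB B3 at offsets 9–12.
Offset 12 falls in char 4's range; it's byte 4 of F1 B0 BB B3 = 0xB3.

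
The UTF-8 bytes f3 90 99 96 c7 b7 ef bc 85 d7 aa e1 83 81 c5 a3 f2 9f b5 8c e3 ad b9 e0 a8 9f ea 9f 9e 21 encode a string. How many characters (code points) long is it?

11

Byte at offset 0: 0xF3 = 11110011 → 4-byte char (#1). Advance 4.
Byte at offset 4: 0xC7 = 11000111 → 2-byte char (#2). Advance 2.
Byte at offset 6: 0xEF = 11101111 → 3-byte char (#3). Advance 3.
Byte at offset 9: 0xD7 = 11010111 → 2-byte char (#4). Advance 2.
Byte at offset 11: 0xE1 = 11100001 → 3-byte char (#5). Advance 3.
Byte at offset 14: 0xC5 = 11000101 → 2-byte char (#6). Advance 2.
Byte at offset 16: 0xF2 = 11110010 → 4-byte char (#7). Advance 4.
Byte at offset 20: 0xE3 = 11100011 → 3-byte char (#8). Advance 3.
Byte at offset 23: 0xE0 = 11100000 → 3-byte char (#9). Advance 3.
Byte at offset 26: 0xEA = 11101010 → 3-byte char (#10). Advance 3.
Byte at offset 29: 0x21 = 00100001 → 1-byte char (#11). Advance 1.
Reached end at offset 30 after 11 code points.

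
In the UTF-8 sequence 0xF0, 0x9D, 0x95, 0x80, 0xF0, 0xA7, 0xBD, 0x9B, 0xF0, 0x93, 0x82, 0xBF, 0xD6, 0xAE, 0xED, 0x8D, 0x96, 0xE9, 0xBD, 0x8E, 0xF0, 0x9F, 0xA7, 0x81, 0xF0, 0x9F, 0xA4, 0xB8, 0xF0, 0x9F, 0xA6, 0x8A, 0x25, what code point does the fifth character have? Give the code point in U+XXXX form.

Offset 0: leading byte 0xF0 = 11110000 → 4-byte char #1 = F0 9D 95 80.
Offset 4: leading byte 0xF0 = 11110000 → 4-byte char #2 = F0 A7 BD 9B.
Offset 8: leading byte 0xF0 = 11110000 → 4-byte char #3 = F0 93 82 BF.
Offset 12: leading byte 0xD6 = 11010110 → 2-byte char #4 = D6 AE.
Offset 14: leading byte 0xED = 11101101 → 3-byte char #5 = ED 8D 96.
Leading byte 0xED = 11101101 matches 1110xxxx → 3-byte sequence.
Byte 1: 0xED = 11101101, payload 1101 (4 bits).
Byte 2: 0x8D = 10001101 (10xxxxxx ✓), payload 001101.
Byte 3: 0x96 = 10010110 (10xxxxxx ✓), payload 010110.
Concatenate: 1101001101010110 = 0xD356 (16 bits → U+D356).

U+D356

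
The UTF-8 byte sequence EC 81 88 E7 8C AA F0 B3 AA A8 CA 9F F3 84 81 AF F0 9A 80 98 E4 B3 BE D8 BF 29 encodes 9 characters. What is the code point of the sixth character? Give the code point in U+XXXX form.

Offset 0: leading byte 0xEC = 11101100 → 3-byte char #1 = EC 81 88.
Offset 3: leading byte 0xE7 = 11100111 → 3-byte char #2 = E7 8C AA.
Offset 6: leading byte 0xF0 = 11110000 → 4-byte char #3 = F0 B3 AA A8.
Offset 10: leading byte 0xCA = 11001010 → 2-byte char #4 = CA 9F.
Offset 12: leading byte 0xF3 = 11110011 → 4-byte char #5 = F3 84 81 AF.
Offset 16: leading byte 0xF0 = 11110000 → 4-byte char #6 = F0 9A 80 98.
Leading byte 0xF0 = 11110000 matches 11110xxx → 4-byte sequence.
Byte 1: 0xF0 = 11110000, payload 000 (3 bits).
Byte 2: 0x9A = 10011010 (10xxxxxx ✓), payload 011010.
Byte 3: 0x80 = 10000000 (10xxxxxx ✓), payload 000000.
Byte 4: 0x98 = 10011000 (10xxxxxx ✓), payload 011000.
Concatenate: 000011010000000011000 = 0x1A018 (21 bits → U+1A018).

U+1A018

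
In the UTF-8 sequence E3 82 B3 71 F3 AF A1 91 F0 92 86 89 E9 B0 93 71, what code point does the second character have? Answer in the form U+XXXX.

Offset 0: leading byte 0xE3 = 11100011 → 3-byte char #1 = E3 82 B3.
Offset 3: leading byte 0x71 = 01110001 → 1-byte char #2 = 71.
Leading byte 0x71 = 01110001 matches 0xxxxxxx → 1-byte sequence.
Byte 1: 0x71 = 01110001, payload 1110001 (7 bits).
Concatenate: 1110001 = 0x71 (7 bits → U+0071).

U+0071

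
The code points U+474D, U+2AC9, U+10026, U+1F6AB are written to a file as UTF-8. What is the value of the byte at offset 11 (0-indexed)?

U+474D → 3-byte form E4 9D 8D at offsets 0–2.
U+2AC9 → 3-byte form E2 AB 89 at offsets 3–5.
U+10026 → 4-byte form F0 90 80 A6 at offsets 6–9.
U+1F6AB → 4-byte form F0 9F 9A AB at offsets 10–13.
Offset 11 falls in char 4's range; it's byte 2 of F0 9F 9A AB = 0x9F.

0x9F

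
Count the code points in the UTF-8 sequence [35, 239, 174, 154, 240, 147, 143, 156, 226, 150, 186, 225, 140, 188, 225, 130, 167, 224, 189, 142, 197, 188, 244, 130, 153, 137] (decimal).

9

Byte at offset 0: 0x23 = 00100011 → 1-byte char (#1). Advance 1.
Byte at offset 1: 0xEF = 11101111 → 3-byte char (#2). Advance 3.
Byte at offset 4: 0xF0 = 11110000 → 4-byte char (#3). Advance 4.
Byte at offset 8: 0xE2 = 11100010 → 3-byte char (#4). Advance 3.
Byte at offset 11: 0xE1 = 11100001 → 3-byte char (#5). Advance 3.
Byte at offset 14: 0xE1 = 11100001 → 3-byte char (#6). Advance 3.
Byte at offset 17: 0xE0 = 11100000 → 3-byte char (#7). Advance 3.
Byte at offset 20: 0xC5 = 11000101 → 2-byte char (#8). Advance 2.
Byte at offset 22: 0xF4 = 11110100 → 4-byte char (#9). Advance 4.
Reached end at offset 26 after 9 code points.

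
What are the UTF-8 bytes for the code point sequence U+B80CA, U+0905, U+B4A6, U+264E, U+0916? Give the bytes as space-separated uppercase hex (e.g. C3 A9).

F2 B8 83 8A E0 A4 85 EB 92 A6 E2 99 8E E0 A4 96

U+B80CA: 4-byte form → F2 B8 83 8A.
U+0905: 3-byte form → E0 A4 85.
U+B4A6: 3-byte form → EB 92 A6.
U+264E: 3-byte form → E2 99 8E.
U+0916: 3-byte form → E0 A4 96.
Concatenated (16 bytes): F2 B8 83 8A E0 A4 85 EB 92 A6 E2 99 8E E0 A4 96.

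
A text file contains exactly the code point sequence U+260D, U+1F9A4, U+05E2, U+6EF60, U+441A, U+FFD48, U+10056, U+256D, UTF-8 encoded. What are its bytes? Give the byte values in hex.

E2 98 8D F0 9F A6 A4 D7 A2 F1 AE BD A0 E4 90 9A F3 BF B5 88 F0 90 81 96 E2 95 AD

U+260D: 3-byte form → E2 98 8D.
U+1F9A4: 4-byte form → F0 9F A6 A4.
U+05E2: 2-byte form → D7 A2.
U+6EF60: 4-byte form → F1 AE BD A0.
U+441A: 3-byte form → E4 90 9A.
U+FFD48: 4-byte form → F3 BF B5 88.
U+10056: 4-byte form → F0 90 81 96.
U+256D: 3-byte form → E2 95 AD.
Concatenated (27 bytes): E2 98 8D F0 9F A6 A4 D7 A2 F1 AE BD A0 E4 90 9A F3 BF B5 88 F0 90 81 96 E2 95 AD.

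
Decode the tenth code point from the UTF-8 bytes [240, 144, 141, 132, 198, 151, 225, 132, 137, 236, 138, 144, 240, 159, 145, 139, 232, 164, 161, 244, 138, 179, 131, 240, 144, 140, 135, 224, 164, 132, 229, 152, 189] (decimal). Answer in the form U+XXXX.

U+563D

Offset 0: leading byte 0xF0 = 11110000 → 4-byte char #1 = F0 90 8D 84.
Offset 4: leading byte 0xC6 = 11000110 → 2-byte char #2 = C6 97.
Offset 6: leading byte 0xE1 = 11100001 → 3-byte char #3 = E1 84 89.
Offset 9: leading byte 0xEC = 11101100 → 3-byte char #4 = EC 8A 90.
Offset 12: leading byte 0xF0 = 11110000 → 4-byte char #5 = F0 9F 91 8B.
Offset 16: leading byte 0xE8 = 11101000 → 3-byte char #6 = E8 A4 A1.
Offset 19: leading byte 0xF4 = 11110100 → 4-byte char #7 = F4 8A B3 83.
Offset 23: leading byte 0xF0 = 11110000 → 4-byte char #8 = F0 90 8C 87.
Offset 27: leading byte 0xE0 = 11100000 → 3-byte char #9 = E0 A4 84.
Offset 30: leading byte 0xE5 = 11100101 → 3-byte char #10 = E5 98 BD.
Leading byte 0xE5 = 11100101 matches 1110xxxx → 3-byte sequence.
Byte 1: 0xE5 = 11100101, payload 0101 (4 bits).
Byte 2: 0x98 = 10011000 (10xxxxxx ✓), payload 011000.
Byte 3: 0xBD = 10111101 (10xxxxxx ✓), payload 111101.
Concatenate: 0101011000111101 = 0x563D (16 bits → U+563D).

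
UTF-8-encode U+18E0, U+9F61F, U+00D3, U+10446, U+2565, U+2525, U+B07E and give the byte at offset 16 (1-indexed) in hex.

0xA5

1-indexed offset 16 is 0-indexed offset 15.
U+18E0 → 3-byte form E1 A3 A0 at offsets 0–2.
U+9F61F → 4-byte form F2 9F 98 9F at offsets 3–6.
U+00D3 → 2-byte form C3 93 at offsets 7–8.
U+10446 → 4-byte form F0 90 91 86 at offsets 9–12.
U+2565 → 3-byte form E2 95 A5 at offsets 13–15.
Offset 15 falls in char 5's range; it's byte 3 of E2 95 A5 = 0xA5.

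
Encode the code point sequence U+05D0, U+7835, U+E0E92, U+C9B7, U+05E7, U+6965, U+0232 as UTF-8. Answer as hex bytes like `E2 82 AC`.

D7 90 E7 A0 B5 F3 A0 BA 92 EC A6 B7 D7 A7 E6 A5 A5 C8 B2

U+05D0: 2-byte form → D7 90.
U+7835: 3-byte form → E7 A0 B5.
U+E0E92: 4-byte form → F3 A0 BA 92.
U+C9B7: 3-byte form → EC A6 B7.
U+05E7: 2-byte form → D7 A7.
U+6965: 3-byte form → E6 A5 A5.
U+0232: 2-byte form → C8 B2.
Concatenated (19 bytes): D7 90 E7 A0 B5 F3 A0 BA 92 EC A6 B7 D7 A7 E6 A5 A5 C8 B2.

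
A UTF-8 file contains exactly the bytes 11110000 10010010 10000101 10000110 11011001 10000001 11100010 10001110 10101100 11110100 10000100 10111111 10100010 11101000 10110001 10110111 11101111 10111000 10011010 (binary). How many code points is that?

Byte at offset 0: 0xF0 = 11110000 → 4-byte char (#1). Advance 4.
Byte at offset 4: 0xD9 = 11011001 → 2-byte char (#2). Advance 2.
Byte at offset 6: 0xE2 = 11100010 → 3-byte char (#3). Advance 3.
Byte at offset 9: 0xF4 = 11110100 → 4-byte char (#4). Advance 4.
Byte at offset 13: 0xE8 = 11101000 → 3-byte char (#5). Advance 3.
Byte at offset 16: 0xEF = 11101111 → 3-byte char (#6). Advance 3.
Reached end at offset 19 after 6 code points.

6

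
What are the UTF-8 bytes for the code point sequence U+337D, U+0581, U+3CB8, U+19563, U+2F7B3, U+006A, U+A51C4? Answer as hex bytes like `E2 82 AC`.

U+337D: 3-byte form → E3 8D BD.
U+0581: 2-byte form → D6 81.
U+3CB8: 3-byte form → E3 B2 B8.
U+19563: 4-byte form → F0 99 95 A3.
U+2F7B3: 4-byte form → F0 AF 9E B3.
U+006A: 1-byte form → 6A.
U+A51C4: 4-byte form → F2 A5 87 84.
Concatenated (21 bytes): E3 8D BD D6 81 E3 B2 B8 F0 99 95 A3 F0 AF 9E B3 6A F2 A5 87 84.

E3 8D BD D6 81 E3 B2 B8 F0 99 95 A3 F0 AF 9E B3 6A F2 A5 87 84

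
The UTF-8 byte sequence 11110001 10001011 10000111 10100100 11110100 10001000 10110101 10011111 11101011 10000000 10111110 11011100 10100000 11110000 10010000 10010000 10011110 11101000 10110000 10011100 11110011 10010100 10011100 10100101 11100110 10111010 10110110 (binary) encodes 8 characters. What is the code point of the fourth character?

U+0720

Offset 0: leading byte 0xF1 = 11110001 → 4-byte char #1 = F1 8B 87 A4.
Offset 4: leading byte 0xF4 = 11110100 → 4-byte char #2 = F4 88 B5 9F.
Offset 8: leading byte 0xEB = 11101011 → 3-byte char #3 = EB 80 BE.
Offset 11: leading byte 0xDC = 11011100 → 2-byte char #4 = DC A0.
Leading byte 0xDC = 11011100 matches 110xxxxx → 2-byte sequence.
Byte 1: 0xDC = 11011100, payload 11100 (5 bits).
Byte 2: 0xA0 = 10100000 (10xxxxxx ✓), payload 100000.
Concatenate: 11100100000 = 0x720 (11 bits → U+0720).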